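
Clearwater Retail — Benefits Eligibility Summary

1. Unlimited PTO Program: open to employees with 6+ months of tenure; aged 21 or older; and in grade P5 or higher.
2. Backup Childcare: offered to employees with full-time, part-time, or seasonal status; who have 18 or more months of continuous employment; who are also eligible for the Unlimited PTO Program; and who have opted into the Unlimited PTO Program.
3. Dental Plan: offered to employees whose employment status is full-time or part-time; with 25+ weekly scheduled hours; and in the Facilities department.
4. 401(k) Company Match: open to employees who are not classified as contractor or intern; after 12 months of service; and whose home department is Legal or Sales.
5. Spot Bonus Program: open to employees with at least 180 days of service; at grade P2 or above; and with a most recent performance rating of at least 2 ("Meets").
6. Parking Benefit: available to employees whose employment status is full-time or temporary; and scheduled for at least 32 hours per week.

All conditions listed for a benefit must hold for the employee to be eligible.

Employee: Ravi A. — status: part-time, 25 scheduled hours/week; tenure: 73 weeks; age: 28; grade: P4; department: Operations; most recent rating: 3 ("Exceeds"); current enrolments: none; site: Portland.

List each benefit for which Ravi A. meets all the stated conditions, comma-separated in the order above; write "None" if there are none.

Unlimited PTO Program — service 73 weeks ≥ 6 months (≈180 days) ✓; age 28 ≥ 21 ✓; grade P4 < P5 ✗ → not eligible.
Backup Childcare — status part-time ✓; service 73 weeks < 18 months (≈540 days) ✗ → not eligible.
Dental Plan — status part-time ✓; 25 hrs/wk ≥ 25 ✓; dept Operations ✗ → not eligible.
401(k) Company Match — status part-time ✓ (not excluded); service 73 weeks ≥ 12 months (≈360 days) ✓; dept Operations ✗ → not eligible.
Spot Bonus Program — service 73 weeks ≥ 180 days ✓; grade P4 ≥ P2 ✓; rating 3 ≥ 2 ✓ → eligible.
Parking Benefit — status part-time ✗ (requires full-time or temporary) → not eligible.

Spot Bonus Program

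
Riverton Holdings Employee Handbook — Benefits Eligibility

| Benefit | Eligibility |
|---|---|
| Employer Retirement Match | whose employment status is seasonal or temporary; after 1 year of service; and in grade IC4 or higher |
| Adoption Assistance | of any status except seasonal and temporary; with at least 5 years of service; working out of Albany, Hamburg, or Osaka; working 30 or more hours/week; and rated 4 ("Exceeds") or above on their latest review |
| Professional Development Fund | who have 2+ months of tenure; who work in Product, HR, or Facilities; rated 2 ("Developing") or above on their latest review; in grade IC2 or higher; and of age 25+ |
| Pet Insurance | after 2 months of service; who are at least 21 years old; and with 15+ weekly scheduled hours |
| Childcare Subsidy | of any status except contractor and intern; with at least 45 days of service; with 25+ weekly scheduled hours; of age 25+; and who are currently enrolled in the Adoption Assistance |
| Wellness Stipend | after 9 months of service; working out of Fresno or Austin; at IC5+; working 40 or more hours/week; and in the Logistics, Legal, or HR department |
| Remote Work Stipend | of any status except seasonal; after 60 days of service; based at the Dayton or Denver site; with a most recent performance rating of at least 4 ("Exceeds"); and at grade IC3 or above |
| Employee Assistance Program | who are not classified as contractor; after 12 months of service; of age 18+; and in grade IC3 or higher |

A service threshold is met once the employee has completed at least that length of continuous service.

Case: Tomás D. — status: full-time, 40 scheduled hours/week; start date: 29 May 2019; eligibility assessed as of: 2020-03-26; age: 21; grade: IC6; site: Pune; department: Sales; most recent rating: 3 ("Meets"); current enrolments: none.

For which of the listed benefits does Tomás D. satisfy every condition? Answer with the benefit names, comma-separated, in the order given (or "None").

Service from 29 May 2019 to 2020-03-26: 302 days.
Employer Retirement Match — status full-time ✗ (requires seasonal or temporary) → not eligible.
Adoption Assistance — status full-time ✓ (not excluded); service 302 days < 5 years (≈1825 days) ✗ → not eligible.
Professional Development Fund — service 302 days ≥ 2 months (≈60 days) ✓; dept Sales ✗ → not eligible.
Pet Insurance — service 302 days ≥ 2 months (≈60 days) ✓; age 21 ≥ 21 ✓; 40 hrs/wk ≥ 15 ✓ → eligible.
Childcare Subsidy — status full-time ✓ (not excluded); service 302 days ≥ 45 days ✓; 40 hrs/wk ≥ 25 ✓; age 21 < 25 ✗ → not eligible.
Wellness Stipend — service 302 days ≥ 9 months (≈270 days) ✓; site Pune ✗ (not Fresno or Austin) → not eligible.
Remote Work Stipend — status full-time ✓ (not excluded); service 302 days ≥ 60 days ✓; site Pune ✗ (not Dayton or Denver) → not eligible.
Employee Assistance Program — status full-time ✓ (not excluded); service 302 days < 12 months (≈360 days) ✗ → not eligible.

Pet Insurance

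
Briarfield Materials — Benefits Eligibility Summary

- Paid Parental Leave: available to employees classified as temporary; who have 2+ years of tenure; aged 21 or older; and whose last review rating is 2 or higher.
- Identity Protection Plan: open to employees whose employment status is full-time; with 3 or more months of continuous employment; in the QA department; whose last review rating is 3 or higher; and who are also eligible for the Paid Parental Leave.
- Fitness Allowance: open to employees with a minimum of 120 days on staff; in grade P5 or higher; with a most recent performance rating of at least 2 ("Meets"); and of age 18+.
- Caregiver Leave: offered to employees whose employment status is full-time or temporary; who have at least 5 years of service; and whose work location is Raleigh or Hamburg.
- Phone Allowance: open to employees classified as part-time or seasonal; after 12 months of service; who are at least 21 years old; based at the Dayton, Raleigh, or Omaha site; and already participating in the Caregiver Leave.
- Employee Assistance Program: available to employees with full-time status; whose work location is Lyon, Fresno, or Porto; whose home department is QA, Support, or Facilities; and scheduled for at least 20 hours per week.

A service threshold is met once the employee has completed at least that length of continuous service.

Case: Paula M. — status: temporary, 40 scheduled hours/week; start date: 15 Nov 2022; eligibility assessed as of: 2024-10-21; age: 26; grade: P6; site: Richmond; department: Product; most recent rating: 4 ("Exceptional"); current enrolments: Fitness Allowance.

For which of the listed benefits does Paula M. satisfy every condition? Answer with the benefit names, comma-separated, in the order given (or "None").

Service from 15 Nov 2022 to 2024-10-21: 706 days.
Paid Parental Leave — status temporary ✓; service 706 days < 2 years (≈730 days) ✗ → not eligible.
Identity Protection Plan — status temporary ✗ (requires full-time) → not eligible.
Fitness Allowance — service 706 days ≥ 120 days ✓; grade P6 ≥ P5 ✓; rating 4 ≥ 2 ✓; age 26 ≥ 18 ✓ → eligible.
Caregiver Leave — status temporary ✓; service 706 days < 5 years (≈1825 days) ✗ → not eligible.
Phone Allowance — status temporary ✗ (requires part-time or seasonal) → not eligible.
Employee Assistance Program — status temporary ✗ (requires full-time) → not eligible.

Fitness Allowance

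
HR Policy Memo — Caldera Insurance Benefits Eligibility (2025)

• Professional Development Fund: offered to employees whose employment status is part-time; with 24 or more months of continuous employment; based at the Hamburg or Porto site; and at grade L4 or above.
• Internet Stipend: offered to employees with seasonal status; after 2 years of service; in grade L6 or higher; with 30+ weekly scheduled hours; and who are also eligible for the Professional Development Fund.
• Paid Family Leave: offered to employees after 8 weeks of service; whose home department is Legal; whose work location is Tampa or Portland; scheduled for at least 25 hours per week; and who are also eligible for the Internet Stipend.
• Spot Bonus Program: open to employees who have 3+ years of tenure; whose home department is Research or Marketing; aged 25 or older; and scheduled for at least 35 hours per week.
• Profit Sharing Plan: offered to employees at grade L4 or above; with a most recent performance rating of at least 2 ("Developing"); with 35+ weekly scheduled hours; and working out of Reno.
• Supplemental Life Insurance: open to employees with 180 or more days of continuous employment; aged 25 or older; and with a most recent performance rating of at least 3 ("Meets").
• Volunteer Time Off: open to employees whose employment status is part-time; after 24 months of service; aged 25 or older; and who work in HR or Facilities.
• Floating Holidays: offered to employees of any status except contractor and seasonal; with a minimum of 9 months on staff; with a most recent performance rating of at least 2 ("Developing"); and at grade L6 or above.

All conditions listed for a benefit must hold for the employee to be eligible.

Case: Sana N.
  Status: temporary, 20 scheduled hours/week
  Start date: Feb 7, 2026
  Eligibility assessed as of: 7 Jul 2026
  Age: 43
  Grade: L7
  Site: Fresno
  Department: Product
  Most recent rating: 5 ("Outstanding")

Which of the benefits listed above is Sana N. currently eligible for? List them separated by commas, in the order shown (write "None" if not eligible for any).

None

Service from Feb 7, 2026 to 7 Jul 2026: 150 days.
Professional Development Fund — status temporary ✗ (requires part-time) → not eligible.
Internet Stipend — status temporary ✗ (requires seasonal) → not eligible.
Paid Family Leave — service 150 days ≥ 8 weeks (≈56 days) ✓; dept Product ✗ → not eligible.
Spot Bonus Program — service 150 days < 3 years (≈1095 days) ✗ → not eligible.
Profit Sharing Plan — grade L7 ≥ L4 ✓; rating 5 ≥ 2 ✓; 20 hrs/wk < 35 ✗ → not eligible.
Supplemental Life Insurance — service 150 days < 180 days ✗ → not eligible.
Volunteer Time Off — status temporary ✗ (requires part-time) → not eligible.
Floating Holidays — status temporary ✓ (not excluded); service 150 days < 9 months (≈270 days) ✗ → not eligible.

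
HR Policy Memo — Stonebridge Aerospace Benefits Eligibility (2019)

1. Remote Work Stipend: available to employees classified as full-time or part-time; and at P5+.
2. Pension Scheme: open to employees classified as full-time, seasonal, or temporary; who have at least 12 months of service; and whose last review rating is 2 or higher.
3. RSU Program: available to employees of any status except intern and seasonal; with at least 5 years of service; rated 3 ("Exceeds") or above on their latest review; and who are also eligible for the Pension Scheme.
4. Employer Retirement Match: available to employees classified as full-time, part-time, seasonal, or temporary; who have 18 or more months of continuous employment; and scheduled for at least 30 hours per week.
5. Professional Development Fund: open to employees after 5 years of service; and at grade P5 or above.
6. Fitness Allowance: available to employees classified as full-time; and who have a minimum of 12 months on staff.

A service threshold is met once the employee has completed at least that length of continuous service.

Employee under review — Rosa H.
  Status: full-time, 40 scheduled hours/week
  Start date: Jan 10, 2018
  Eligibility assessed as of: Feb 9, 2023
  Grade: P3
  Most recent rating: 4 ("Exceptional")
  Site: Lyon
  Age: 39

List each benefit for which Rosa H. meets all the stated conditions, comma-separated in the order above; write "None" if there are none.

Pension Scheme, RSU Program, Employer Retirement Match, Fitness Allowance

Service from Jan 10, 2018 to Feb 9, 2023: 1856 days.
Remote Work Stipend — status full-time ✓; grade P3 < P5 ✗ → not eligible.
Pension Scheme — status full-time ✓; service 1856 days ≥ 12 months (≈360 days) ✓; rating 4 ≥ 2 ✓ → eligible.
RSU Program — status full-time ✓ (not excluded); service 1856 days ≥ 5 years (≈1825 days) ✓; rating 4 ≥ 3 ✓; eligible for Pension Scheme ✓ → eligible.
Employer Retirement Match — status full-time ✓; service 1856 days ≥ 18 months (≈540 days) ✓; 40 hrs/wk ≥ 30 ✓ → eligible.
Professional Development Fund — service 1856 days ≥ 5 years (≈1825 days) ✓; grade P3 < P5 ✗ → not eligible.
Fitness Allowance — status full-time ✓; service 1856 days ≥ 12 months (≈360 days) ✓ → eligible.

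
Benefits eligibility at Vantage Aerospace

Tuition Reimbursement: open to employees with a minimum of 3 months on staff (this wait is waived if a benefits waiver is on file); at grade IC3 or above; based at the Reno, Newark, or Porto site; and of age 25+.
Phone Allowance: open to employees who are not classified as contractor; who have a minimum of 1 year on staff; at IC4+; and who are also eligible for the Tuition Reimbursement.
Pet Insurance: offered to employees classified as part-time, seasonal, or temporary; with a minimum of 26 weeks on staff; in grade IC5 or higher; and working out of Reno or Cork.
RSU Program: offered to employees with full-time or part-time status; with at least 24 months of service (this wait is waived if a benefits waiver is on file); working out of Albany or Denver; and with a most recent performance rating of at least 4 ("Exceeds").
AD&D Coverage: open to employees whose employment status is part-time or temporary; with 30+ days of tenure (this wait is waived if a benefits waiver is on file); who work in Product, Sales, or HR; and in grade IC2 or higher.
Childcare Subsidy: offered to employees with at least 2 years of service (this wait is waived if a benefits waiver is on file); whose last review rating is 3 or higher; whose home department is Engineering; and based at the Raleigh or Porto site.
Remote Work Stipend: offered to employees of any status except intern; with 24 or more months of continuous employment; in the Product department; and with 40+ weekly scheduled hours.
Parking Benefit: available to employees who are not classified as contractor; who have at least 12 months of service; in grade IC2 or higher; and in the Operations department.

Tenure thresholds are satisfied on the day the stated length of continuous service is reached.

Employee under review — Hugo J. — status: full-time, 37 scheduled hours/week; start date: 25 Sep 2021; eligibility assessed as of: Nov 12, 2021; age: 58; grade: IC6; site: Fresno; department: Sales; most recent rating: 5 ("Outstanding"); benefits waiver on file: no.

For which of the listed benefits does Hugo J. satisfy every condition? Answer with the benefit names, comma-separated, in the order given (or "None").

Service from 25 Sep 2021 to Nov 12, 2021: 48 days.
Tuition Reimbursement — no waiver, service 48 days < 3 months (≈90 days) ✗ → not eligible.
Phone Allowance — status full-time ✓ (not excluded); service 48 days < 1 year (≈365 days) ✗ → not eligible.
Pet Insurance — status full-time ✗ (requires part-time, seasonal, or temporary) → not eligible.
RSU Program — status full-time ✓; no waiver, service 48 days < 24 months (≈720 days) ✗ → not eligible.
AD&D Coverage — status full-time ✗ (requires part-time or temporary) → not eligible.
Childcare Subsidy — no waiver, service 48 days < 2 years (≈730 days) ✗ → not eligible.
Remote Work Stipend — status full-time ✓ (not excluded); service 48 days < 24 months (≈720 days) ✗ → not eligible.
Parking Benefit — status full-time ✓ (not excluded); service 48 days < 12 months (≈360 days) ✗ → not eligible.

None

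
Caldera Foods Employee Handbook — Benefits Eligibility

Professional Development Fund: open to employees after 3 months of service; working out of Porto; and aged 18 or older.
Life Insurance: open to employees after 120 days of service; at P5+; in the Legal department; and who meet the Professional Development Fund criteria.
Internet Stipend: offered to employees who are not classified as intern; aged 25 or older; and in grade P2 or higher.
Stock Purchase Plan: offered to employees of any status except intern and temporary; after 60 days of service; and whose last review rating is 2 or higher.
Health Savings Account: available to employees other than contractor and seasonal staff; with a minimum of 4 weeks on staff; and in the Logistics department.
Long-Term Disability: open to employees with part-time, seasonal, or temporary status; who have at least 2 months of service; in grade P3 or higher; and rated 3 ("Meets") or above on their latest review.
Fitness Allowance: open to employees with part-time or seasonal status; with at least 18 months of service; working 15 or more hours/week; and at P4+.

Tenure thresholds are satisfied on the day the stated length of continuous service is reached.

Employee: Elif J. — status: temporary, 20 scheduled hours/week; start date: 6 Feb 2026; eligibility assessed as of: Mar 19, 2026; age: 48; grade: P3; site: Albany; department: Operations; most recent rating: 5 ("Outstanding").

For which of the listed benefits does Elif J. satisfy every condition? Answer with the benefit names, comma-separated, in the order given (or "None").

Service from 6 Feb 2026 to Mar 19, 2026: 41 days.
Professional Development Fund — service 41 days < 3 months (≈90 days) ✗ → not eligible.
Life Insurance — service 41 days < 120 days ✗ → not eligible.
Internet Stipend — status temporary ✓ (not excluded); age 48 ≥ 25 ✓; grade P3 ≥ P2 ✓ → eligible.
Stock Purchase Plan — status temporary ✗ (excluded) → not eligible.
Health Savings Account — status temporary ✓ (not excluded); service 41 days ≥ 4 weeks (≈28 days) ✓; dept Operations ✗ → not eligible.
Long-Term Disability — status temporary ✓; service 41 days < 2 months (≈60 days) ✗ → not eligible.
Fitness Allowance — status temporary ✗ (requires part-time or seasonal) → not eligible.

Internet Stipend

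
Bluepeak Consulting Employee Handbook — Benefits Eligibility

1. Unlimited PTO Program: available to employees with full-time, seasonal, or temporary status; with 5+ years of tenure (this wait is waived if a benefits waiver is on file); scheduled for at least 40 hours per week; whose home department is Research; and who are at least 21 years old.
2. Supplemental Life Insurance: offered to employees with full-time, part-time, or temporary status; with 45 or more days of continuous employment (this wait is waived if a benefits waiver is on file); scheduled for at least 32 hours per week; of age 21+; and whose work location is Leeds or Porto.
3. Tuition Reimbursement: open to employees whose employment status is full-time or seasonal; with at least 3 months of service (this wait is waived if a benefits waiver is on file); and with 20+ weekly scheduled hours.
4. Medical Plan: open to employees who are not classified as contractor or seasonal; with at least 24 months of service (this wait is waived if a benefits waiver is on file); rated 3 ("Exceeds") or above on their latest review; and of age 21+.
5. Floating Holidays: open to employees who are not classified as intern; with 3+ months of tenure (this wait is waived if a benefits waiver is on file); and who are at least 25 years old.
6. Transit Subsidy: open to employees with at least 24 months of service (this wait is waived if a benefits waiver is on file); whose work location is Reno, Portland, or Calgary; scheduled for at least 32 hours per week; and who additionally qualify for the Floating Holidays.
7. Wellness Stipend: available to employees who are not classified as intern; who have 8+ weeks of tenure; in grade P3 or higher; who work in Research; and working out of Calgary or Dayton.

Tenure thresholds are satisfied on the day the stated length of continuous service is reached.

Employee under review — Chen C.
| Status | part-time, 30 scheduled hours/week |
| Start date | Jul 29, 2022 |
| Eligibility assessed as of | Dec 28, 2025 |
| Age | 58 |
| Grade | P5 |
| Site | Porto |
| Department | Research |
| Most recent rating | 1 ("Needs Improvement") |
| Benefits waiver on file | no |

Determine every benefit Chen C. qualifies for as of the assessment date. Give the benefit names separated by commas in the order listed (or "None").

Service from Jul 29, 2022 to Dec 28, 2025: 1248 days.
Unlimited PTO Program — status part-time ✗ (requires full-time, seasonal, or temporary) → not eligible.
Supplemental Life Insurance — status part-time ✓; no waiver, service 1248 days ≥ 45 days ✓; 30 hrs/wk < 32 ✗ → not eligible.
Tuition Reimbursement — status part-time ✗ (requires full-time or seasonal) → not eligible.
Medical Plan — status part-time ✓ (not excluded); no waiver, service 1248 days ≥ 24 months (≈720 days) ✓; rating 1 < 3 ✗ → not eligible.
Floating Holidays — status part-time ✓ (not excluded); no waiver, service 1248 days ≥ 3 months (≈90 days) ✓; age 58 ≥ 25 ✓ → eligible.
Transit Subsidy — no waiver, service 1248 days ≥ 24 months (≈720 days) ✓; site Porto ✗ (not Reno, Portland, or Calgary) → not eligible.
Wellness Stipend — status part-time ✓ (not excluded); service 1248 days ≥ 8 weeks (≈56 days) ✓; grade P5 ≥ P3 ✓; dept Research ✓; site Porto ✗ (not Calgary or Dayton) → not eligible.

Floating Holidays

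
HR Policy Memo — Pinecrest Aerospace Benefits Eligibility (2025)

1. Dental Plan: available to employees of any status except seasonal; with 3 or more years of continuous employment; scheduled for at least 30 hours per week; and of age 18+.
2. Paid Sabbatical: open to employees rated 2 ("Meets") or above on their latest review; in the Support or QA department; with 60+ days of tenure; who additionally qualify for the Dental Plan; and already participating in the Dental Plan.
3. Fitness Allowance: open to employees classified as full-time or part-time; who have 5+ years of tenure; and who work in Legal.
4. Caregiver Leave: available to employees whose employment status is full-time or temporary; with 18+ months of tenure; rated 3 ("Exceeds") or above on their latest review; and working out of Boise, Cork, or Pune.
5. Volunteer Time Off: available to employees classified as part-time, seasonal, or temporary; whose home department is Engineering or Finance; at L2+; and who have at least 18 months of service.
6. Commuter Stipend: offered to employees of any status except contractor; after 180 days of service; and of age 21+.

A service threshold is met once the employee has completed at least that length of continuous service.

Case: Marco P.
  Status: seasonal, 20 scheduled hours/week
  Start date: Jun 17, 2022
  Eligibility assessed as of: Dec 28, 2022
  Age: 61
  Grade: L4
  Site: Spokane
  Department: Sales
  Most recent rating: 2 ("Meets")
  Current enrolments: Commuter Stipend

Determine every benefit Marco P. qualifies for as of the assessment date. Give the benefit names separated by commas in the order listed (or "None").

Service from Jun 17, 2022 to Dec 28, 2022: 194 days.
Dental Plan — status seasonal ✗ (excluded) → not eligible.
Paid Sabbatical — rating 2 ≥ 2 ✓; dept Sales ✗ → not eligible.
Fitness Allowance — status seasonal ✗ (requires full-time or part-time) → not eligible.
Caregiver Leave — status seasonal ✗ (requires full-time or temporary) → not eligible.
Volunteer Time Off — status seasonal ✓; dept Sales ✗ → not eligible.
Commuter Stipend — status seasonal ✓ (not excluded); service 194 days ≥ 180 days ✓; age 61 ≥ 21 ✓ → eligible.

Commuter Stipend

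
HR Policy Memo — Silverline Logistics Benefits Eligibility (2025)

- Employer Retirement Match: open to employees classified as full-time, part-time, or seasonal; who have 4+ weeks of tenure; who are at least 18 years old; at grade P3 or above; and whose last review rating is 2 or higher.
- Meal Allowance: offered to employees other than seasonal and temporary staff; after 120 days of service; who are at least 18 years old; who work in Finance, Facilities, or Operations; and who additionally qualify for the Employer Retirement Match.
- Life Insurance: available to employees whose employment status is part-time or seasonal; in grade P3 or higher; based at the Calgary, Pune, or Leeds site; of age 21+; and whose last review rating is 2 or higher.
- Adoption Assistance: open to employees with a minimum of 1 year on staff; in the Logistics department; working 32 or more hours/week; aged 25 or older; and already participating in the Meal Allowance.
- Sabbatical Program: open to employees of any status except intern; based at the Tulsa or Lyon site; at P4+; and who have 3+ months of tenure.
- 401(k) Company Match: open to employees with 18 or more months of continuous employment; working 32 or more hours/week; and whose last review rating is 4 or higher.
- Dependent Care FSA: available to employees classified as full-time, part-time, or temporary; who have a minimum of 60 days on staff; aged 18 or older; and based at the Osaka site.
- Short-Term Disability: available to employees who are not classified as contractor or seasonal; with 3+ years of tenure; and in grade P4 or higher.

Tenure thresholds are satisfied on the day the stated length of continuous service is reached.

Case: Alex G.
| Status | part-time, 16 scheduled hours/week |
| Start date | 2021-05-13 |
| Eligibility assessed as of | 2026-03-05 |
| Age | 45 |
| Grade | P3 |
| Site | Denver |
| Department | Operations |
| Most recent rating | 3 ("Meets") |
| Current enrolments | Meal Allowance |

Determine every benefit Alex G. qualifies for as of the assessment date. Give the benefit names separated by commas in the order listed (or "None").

Service from 2021-05-13 to 2026-03-05: 1757 days.
Employer Retirement Match — status part-time ✓; service 1757 days ≥ 4 weeks (≈28 days) ✓; age 45 ≥ 18 ✓; grade P3 ≥ P3 ✓; rating 3 ≥ 2 ✓ → eligible.
Meal Allowance — status part-time ✓ (not excluded); service 1757 days ≥ 120 days ✓; age 45 ≥ 18 ✓; dept Operations ✓; eligible for Employer Retirement Match ✓ → eligible.
Life Insurance — status part-time ✓; grade P3 ≥ P3 ✓; site Denver ✗ (not Calgary, Pune, or Leeds) → not eligible.
Adoption Assistance — service 1757 days ≥ 1 year (≈365 days) ✓; dept Operations ✗ → not eligible.
Sabbatical Program — status part-time ✓ (not excluded); site Denver ✗ (not Tulsa or Lyon) → not eligible.
401(k) Company Match — service 1757 days ≥ 18 months (≈540 days) ✓; 16 hrs/wk < 32 ✗ → not eligible.
Dependent Care FSA — status part-time ✓; service 1757 days ≥ 60 days ✓; age 45 ≥ 18 ✓; site Denver ✗ (not Osaka) → not eligible.
Short-Term Disability — status part-time ✓ (not excluded); service 1757 days ≥ 3 years (≈1095 days) ✓; grade P3 < P4 ✗ → not eligible.

Employer Retirement Match, Meal Allowance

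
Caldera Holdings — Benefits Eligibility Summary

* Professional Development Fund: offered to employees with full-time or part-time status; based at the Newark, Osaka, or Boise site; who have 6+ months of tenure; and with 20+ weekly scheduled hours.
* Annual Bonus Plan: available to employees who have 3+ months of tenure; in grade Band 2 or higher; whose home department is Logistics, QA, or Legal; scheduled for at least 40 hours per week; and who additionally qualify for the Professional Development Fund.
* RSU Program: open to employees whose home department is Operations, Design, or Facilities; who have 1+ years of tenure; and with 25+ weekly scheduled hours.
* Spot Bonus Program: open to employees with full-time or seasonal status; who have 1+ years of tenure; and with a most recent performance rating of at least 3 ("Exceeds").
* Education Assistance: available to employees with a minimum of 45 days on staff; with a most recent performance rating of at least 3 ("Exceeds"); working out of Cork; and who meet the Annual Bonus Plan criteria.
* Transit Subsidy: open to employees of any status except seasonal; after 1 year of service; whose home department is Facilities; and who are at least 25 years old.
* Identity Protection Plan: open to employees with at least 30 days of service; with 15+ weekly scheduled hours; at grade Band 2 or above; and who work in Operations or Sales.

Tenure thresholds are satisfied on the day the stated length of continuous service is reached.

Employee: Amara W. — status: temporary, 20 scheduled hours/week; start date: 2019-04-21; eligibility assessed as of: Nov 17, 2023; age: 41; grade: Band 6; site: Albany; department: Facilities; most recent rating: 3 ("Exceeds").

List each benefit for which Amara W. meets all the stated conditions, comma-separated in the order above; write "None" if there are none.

Service from 2019-04-21 to Nov 17, 2023: 1671 days.
Professional Development Fund — status temporary ✗ (requires full-time or part-time) → not eligible.
Annual Bonus Plan — service 1671 days ≥ 3 months (≈90 days) ✓; grade Band 6 ≥ Band 2 ✓; dept Facilities ✗ → not eligible.
RSU Program — dept Facilities ✓; service 1671 days ≥ 1 year (≈365 days) ✓; 20 hrs/wk < 25 ✗ → not eligible.
Spot Bonus Program — status temporary ✗ (requires full-time or seasonal) → not eligible.
Education Assistance — service 1671 days ≥ 45 days ✓; rating 3 ≥ 3 ✓; site Albany ✗ (not Cork) → not eligible.
Transit Subsidy — status temporary ✓ (not excluded); service 1671 days ≥ 1 year (≈365 days) ✓; dept Facilities ✓; age 41 ≥ 25 ✓ → eligible.
Identity Protection Plan — service 1671 days ≥ 30 days ✓; 20 hrs/wk ≥ 15 ✓; grade Band 6 ≥ Band 2 ✓; dept Facilities ✗ → not eligible.

Transit Subsidy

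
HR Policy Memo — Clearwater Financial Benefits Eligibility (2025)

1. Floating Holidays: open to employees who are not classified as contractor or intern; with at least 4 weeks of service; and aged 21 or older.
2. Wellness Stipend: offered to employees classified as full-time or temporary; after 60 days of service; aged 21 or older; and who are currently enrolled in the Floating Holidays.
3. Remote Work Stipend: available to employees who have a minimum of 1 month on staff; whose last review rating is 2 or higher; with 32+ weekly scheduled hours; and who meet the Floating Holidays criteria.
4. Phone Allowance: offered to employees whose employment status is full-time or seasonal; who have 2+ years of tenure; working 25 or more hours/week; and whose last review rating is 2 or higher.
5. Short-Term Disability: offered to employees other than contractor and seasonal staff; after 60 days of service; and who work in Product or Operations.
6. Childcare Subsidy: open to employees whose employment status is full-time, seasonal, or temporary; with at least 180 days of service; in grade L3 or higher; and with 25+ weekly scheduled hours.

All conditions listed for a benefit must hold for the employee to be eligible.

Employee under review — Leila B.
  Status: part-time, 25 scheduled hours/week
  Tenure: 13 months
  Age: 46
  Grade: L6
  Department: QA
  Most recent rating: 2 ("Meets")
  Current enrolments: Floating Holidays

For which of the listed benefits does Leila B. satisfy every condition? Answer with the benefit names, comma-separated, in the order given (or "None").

Floating Holidays

Floating Holidays — status part-time ✓ (not excluded); service 13 months ≥ 4 weeks (≈28 days) ✓; age 46 ≥ 21 ✓ → eligible.
Wellness Stipend — status part-time ✗ (requires full-time or temporary) → not eligible.
Remote Work Stipend — service 13 months ≥ 1 month ✓; rating 2 ≥ 2 ✓; 25 hrs/wk < 32 ✗ → not eligible.
Phone Allowance — status part-time ✗ (requires full-time or seasonal) → not eligible.
Short-Term Disability — status part-time ✓ (not excluded); service 13 months ≥ 60 days ✓; dept QA ✗ → not eligible.
Childcare Subsidy — status part-time ✗ (requires full-time, seasonal, or temporary) → not eligible.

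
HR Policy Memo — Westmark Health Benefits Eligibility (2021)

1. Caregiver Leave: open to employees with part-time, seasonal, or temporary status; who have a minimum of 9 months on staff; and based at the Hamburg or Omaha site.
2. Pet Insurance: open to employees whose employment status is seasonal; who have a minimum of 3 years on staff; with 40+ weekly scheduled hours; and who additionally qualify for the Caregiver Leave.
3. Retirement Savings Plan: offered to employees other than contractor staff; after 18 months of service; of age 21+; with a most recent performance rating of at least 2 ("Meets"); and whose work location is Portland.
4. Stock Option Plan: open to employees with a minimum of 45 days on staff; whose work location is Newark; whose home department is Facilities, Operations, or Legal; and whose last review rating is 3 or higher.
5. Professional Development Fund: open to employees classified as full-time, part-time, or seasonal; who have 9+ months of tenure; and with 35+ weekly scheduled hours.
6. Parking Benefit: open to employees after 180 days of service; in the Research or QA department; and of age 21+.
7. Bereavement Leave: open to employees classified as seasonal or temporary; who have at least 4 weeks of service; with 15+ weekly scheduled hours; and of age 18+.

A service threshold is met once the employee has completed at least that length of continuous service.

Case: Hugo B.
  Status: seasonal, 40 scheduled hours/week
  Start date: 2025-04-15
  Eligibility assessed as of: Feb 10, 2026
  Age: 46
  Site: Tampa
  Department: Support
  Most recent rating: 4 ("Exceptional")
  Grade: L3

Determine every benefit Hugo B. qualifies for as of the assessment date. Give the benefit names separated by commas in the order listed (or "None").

Service from 2025-04-15 to Feb 10, 2026: 301 days.
Caregiver Leave — status seasonal ✓; service 301 days ≥ 9 months (≈270 days) ✓; site Tampa ✗ (not Hamburg or Omaha) → not eligible.
Pet Insurance — status seasonal ✓; service 301 days < 3 years (≈1095 days) ✗ → not eligible.
Retirement Savings Plan — status seasonal ✓ (not excluded); service 301 days < 18 months (≈540 days) ✗ → not eligible.
Stock Option Plan — service 301 days ≥ 45 days ✓; site Tampa ✗ (not Newark) → not eligible.
Professional Development Fund — status seasonal ✓; service 301 days ≥ 9 months (≈270 days) ✓; 40 hrs/wk ≥ 35 ✓ → eligible.
Parking Benefit — service 301 days ≥ 180 days ✓; dept Support ✗ → not eligible.
Bereavement Leave — status seasonal ✓; service 301 days ≥ 4 weeks (≈28 days) ✓; 40 hrs/wk ≥ 15 ✓; age 46 ≥ 18 ✓ → eligible.

Professional Development Fund, Bereavement Leave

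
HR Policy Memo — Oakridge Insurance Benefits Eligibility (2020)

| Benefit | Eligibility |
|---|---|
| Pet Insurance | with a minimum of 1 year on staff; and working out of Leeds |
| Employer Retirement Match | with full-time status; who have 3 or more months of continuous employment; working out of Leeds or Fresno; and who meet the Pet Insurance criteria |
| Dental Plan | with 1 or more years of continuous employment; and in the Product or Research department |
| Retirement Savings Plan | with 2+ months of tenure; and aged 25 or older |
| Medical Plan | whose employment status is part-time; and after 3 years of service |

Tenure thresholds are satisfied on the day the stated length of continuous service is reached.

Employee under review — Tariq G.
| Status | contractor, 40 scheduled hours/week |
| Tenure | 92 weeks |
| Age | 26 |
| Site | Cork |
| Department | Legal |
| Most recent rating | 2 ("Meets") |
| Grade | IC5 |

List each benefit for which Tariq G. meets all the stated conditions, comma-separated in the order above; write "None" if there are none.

Retirement Savings Plan

Pet Insurance — service 92 weeks ≥ 1 year (≈365 days) ✓; site Cork ✗ (not Leeds) → not eligible.
Employer Retirement Match — status contractor ✗ (requires full-time) → not eligible.
Dental Plan — service 92 weeks ≥ 1 year (≈365 days) ✓; dept Legal ✗ → not eligible.
Retirement Savings Plan — service 92 weeks ≥ 2 months (≈60 days) ✓; age 26 ≥ 25 ✓ → eligible.
Medical Plan — status contractor ✗ (requires part-time) → not eligible.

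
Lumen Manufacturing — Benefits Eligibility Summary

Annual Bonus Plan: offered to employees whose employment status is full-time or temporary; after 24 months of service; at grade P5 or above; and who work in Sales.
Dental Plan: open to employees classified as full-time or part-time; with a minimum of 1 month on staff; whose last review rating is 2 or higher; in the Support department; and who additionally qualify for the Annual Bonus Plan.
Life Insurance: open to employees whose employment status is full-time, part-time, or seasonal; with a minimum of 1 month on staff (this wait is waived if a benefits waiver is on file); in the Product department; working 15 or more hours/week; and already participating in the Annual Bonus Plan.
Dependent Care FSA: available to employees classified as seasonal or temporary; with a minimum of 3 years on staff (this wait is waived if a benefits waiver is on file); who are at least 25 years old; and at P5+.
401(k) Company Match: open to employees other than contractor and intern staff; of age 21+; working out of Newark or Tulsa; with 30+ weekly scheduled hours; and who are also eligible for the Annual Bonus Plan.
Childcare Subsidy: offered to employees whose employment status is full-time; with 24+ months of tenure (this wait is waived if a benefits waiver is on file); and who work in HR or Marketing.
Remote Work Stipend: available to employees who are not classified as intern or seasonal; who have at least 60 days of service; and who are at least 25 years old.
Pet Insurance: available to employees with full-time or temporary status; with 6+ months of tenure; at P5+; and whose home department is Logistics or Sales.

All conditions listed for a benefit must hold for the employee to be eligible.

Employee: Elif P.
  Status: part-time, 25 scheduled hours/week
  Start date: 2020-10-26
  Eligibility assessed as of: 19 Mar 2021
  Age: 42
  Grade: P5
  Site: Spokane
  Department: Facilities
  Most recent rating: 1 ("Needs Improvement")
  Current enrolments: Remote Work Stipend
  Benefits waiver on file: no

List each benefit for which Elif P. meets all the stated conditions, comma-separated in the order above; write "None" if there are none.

Remote Work Stipend

Service from 2020-10-26 to 19 Mar 2021: 144 days.
Annual Bonus Plan — status part-time ✗ (requires full-time or temporary) → not eligible.
Dental Plan — status part-time ✓; service 144 days ≥ 1 month (≈30 days) ✓; rating 1 < 2 ✗ → not eligible.
Life Insurance — status part-time ✓; no waiver, service 144 days ≥ 1 month (≈30 days) ✓; dept Facilities ✗ → not eligible.
Dependent Care FSA — status part-time ✗ (requires seasonal or temporary) → not eligible.
401(k) Company Match — status part-time ✓ (not excluded); age 42 ≥ 21 ✓; site Spokane ✗ (not Newark or Tulsa) → not eligible.
Childcare Subsidy — status part-time ✗ (requires full-time) → not eligible.
Remote Work Stipend — status part-time ✓ (not excluded); service 144 days ≥ 60 days ✓; age 42 ≥ 25 ✓ → eligible.
Pet Insurance — status part-time ✗ (requires full-time or temporary) → not eligible.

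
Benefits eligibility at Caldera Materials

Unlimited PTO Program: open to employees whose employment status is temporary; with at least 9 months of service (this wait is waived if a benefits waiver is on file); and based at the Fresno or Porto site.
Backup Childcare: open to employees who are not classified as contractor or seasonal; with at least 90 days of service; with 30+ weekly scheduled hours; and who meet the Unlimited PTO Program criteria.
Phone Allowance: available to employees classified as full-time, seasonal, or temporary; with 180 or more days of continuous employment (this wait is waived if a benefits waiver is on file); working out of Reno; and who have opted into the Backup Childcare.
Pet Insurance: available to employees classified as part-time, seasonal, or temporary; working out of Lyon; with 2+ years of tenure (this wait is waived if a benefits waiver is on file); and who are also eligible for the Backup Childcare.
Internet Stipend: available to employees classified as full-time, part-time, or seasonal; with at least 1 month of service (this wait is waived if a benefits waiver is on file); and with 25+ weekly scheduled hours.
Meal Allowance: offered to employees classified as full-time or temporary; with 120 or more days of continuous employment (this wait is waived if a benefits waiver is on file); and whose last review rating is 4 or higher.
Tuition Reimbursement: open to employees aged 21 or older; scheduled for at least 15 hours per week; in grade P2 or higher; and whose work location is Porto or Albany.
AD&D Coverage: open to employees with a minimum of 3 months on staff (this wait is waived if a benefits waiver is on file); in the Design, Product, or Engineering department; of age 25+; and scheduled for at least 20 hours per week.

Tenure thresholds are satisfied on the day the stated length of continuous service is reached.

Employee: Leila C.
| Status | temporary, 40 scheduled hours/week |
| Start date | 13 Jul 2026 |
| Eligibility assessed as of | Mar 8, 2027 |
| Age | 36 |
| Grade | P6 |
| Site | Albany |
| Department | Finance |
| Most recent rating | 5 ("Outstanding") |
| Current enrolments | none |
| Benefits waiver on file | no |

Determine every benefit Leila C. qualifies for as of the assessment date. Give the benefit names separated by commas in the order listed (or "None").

Meal Allowance, Tuition Reimbursement

Service from 13 Jul 2026 to Mar 8, 2027: 238 days.
Unlimited PTO Program — status temporary ✓; no waiver, service 238 days < 9 months (≈270 days) ✗ → not eligible.
Backup Childcare — status temporary ✓ (not excluded); service 238 days ≥ 90 days ✓; 40 hrs/wk ≥ 30 ✓; not eligible for Unlimited PTO Program ✗ → not eligible.
Phone Allowance — status temporary ✓; no waiver, service 238 days ≥ 180 days ✓; site Albany ✗ (not Reno) → not eligible.
Pet Insurance — status temporary ✓; site Albany ✗ (not Lyon) → not eligible.
Internet Stipend — status temporary ✗ (requires full-time, part-time, or seasonal) → not eligible.
Meal Allowance — status temporary ✓; no waiver, service 238 days ≥ 120 days ✓; rating 5 ≥ 4 ✓ → eligible.
Tuition Reimbursement — age 36 ≥ 21 ✓; 40 hrs/wk ≥ 15 ✓; grade P6 ≥ P2 ✓; site Albany ✓ → eligible.
AD&D Coverage — no waiver, service 238 days ≥ 3 months (≈90 days) ✓; dept Finance ✗ → not eligible.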